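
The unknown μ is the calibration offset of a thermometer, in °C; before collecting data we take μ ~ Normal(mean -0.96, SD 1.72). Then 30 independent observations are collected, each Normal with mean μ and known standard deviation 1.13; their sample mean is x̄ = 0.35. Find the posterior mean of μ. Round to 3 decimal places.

Prior precision 1/τ₀² = 1/1.72² = 0.338021; data precision n/σ² = 30/1.13² = 23.4944.
Posterior precision = 0.338021 + 23.4944 = 23.8324.
Posterior mean = (0.338021·-0.96 + 23.4944·0.35) / 23.8324 = 0.331.

Posterior mean ≈ 0.331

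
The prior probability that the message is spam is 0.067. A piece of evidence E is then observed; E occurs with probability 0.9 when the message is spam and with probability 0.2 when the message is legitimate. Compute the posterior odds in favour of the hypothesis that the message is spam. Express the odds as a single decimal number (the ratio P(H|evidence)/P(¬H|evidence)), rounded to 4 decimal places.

Posterior odds ≈ 0.3232

Prior odds = 0.067/(1−0.067) = 0.071811.
Likelihood ratio for E = 0.9/0.2 = 4.5000.
Posterior odds = prior odds × LR = 0.32315.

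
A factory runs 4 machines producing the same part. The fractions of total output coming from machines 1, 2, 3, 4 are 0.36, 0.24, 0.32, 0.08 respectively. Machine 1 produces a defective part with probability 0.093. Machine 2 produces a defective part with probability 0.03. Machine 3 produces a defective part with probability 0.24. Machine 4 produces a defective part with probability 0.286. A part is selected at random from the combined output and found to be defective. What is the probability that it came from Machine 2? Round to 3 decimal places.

Tabulate prior·likelihood by source: [1] prior 0.36, lik 0.093, product 0.03348; [2] prior 0.24, lik 0.03, product 0.007200; [3] prior 0.32, lik 0.24, product 0.07680; [4] prior 0.08, lik 0.286, product 0.02288.
Normalizing constant = 0.14036; the posterior for Machine 2 is its product over the sum, 0.007200/0.14036 = 0.051.

Posterior probability ≈ 0.051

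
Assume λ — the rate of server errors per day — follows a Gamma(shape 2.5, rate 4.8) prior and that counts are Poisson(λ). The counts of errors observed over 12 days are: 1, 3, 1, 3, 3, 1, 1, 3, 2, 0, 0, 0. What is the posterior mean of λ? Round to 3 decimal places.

The Poisson likelihood adds the total count to the shape and the number of exposure periods to the rate. Here ∑xᵢ = 18 and n = 12, so shape 2.5→20.5 and rate 4.8→16.8.
E[λ | data] = 20.5/16.8 = 1.220.

Posterior mean ≈ 1.220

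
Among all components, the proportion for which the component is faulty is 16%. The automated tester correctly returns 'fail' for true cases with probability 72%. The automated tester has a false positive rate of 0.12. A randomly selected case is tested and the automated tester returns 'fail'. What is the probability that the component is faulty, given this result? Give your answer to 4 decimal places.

P(H | E) ≈ 0.5333

Write H for 'the component is faulty'. Prior odds H:¬H = 0.16/0.84 = 0.19048. For the 'fail' outcome, the likelihood ratio is 0.72/0.12 = 6.0000.
Posterior odds = 0.19048 × 6.0000 = 1.1429, so P(H|E) = 1.1429/(1+1.1429) = 0.5333.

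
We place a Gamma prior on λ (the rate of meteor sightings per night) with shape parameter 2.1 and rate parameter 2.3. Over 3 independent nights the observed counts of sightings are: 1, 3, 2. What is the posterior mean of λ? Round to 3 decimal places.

Posterior mean ≈ 1.528

The Poisson likelihood adds the total count to the shape and the number of exposure periods to the rate. Here ∑xᵢ = 6 and n = 3, so shape 2.1→8.1 and rate 2.3→5.3.
Posterior mean = shape/rate = 8.1/5.3 = 1.528.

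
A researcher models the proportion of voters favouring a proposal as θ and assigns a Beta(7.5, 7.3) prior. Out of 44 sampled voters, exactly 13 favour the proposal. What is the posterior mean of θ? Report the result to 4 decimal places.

Posterior mean ≈ 0.3486

The binomial likelihood is conjugate to the Beta prior: with 13 successes and 31 failures, the posterior is Beta(7.5+13, 7.3+31) = Beta(20.5, 38.3).
E[θ | data] = 20.5/(20.5+38.3) = 0.3486.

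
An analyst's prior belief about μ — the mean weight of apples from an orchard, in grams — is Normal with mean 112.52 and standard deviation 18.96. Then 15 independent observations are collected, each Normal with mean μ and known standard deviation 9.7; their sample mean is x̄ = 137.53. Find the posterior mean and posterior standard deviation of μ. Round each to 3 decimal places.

Posterior mean ≈ 137.101; posterior SD ≈ 2.483

With known σ, the Normal prior is conjugate. Weight on the data is w = (n/σ²)/(n/σ² + 1/τ₀²) = 0.159422/(0.159422+0.00278178) = 0.98285.
Posterior mean = w·x̄ + (1−w)·μ₀ = 0.98285·137.53 + 0.017150·112.52 = 137.101. Posterior variance = 1/(0.159422+0.00278178) = 6.16509, so SD = 2.483.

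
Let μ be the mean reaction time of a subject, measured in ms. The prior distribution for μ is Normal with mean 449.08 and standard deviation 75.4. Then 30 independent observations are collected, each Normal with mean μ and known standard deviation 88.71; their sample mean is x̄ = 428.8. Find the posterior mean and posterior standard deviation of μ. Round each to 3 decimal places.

Prior precision 1/τ₀² = 1/75.4² = 0.00017590; data precision n/σ² = 30/88.71² = 0.00381220.
Posterior precision = 0.00017590 + 0.00381220 = 0.00398810, giving posterior SD = 1/√0.00398810 = 15.835.
Posterior mean = (0.00017590·449.08 + 0.00381220·428.8) / 0.00398810 = 429.694.

Posterior mean ≈ 429.694; posterior SD ≈ 15.835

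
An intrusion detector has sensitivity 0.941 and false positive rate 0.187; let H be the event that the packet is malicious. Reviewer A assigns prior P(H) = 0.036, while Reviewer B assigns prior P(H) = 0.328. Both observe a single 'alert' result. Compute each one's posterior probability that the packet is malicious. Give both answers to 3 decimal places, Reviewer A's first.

Reviewer A: 0.158; Reviewer B: 0.711

P('+'|H) = 0.941, P('+'|¬H) = 0.187.
Reviewer A: numerator 0.941·0.036 = 0.033876; evidence = 0.033876+0.187·0.964 = 0.21414; posterior = 0.158.
Reviewer B: numerator 0.941·0.328 = 0.30865; evidence = 0.30865+0.187·0.672 = 0.43431; posterior = 0.711.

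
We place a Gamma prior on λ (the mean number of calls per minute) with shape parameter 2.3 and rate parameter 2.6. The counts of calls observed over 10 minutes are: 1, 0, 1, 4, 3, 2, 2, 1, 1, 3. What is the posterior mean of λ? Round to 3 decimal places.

Total count ∑xᵢ = 18 over n = 10 minutes.
Gamma is conjugate to the Poisson likelihood: posterior is Gamma(shape = 2.3+18 = 20.3, rate = 2.6+10 = 12.6).
E[λ | data] = 20.3/12.6 = 1.611.

Posterior mean ≈ 1.611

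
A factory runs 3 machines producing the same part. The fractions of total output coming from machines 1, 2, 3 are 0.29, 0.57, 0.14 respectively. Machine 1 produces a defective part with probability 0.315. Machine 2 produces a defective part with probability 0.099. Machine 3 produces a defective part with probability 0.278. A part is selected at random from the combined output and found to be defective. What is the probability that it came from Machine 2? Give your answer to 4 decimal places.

Posterior probability ≈ 0.3022

P(defective|M1) = 0.315; P(defective|M2) = 0.099; P(defective|M3) = 0.278.
Prior × likelihood for each source: 0.29·0.315=0.09135, 0.57·0.099=0.05643, 0.14·0.278=0.03892. Summing gives P(defective) = 0.18670.
P(Machine 2 | defective) = 0.05643 / 0.18670 = 0.3022.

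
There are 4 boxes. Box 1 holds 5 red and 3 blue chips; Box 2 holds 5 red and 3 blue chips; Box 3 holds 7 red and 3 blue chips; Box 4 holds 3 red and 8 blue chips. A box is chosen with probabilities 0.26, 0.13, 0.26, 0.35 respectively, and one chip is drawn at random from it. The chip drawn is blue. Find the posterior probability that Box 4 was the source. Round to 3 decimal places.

Tabulate prior·likelihood by source: [1] prior 0.26, lik 0.375, product 0.09750; [2] prior 0.13, lik 0.375, product 0.04875; [3] prior 0.26, lik 0.3, product 0.07800; [4] prior 0.35, lik 0.7273, product 0.2545.
Normalizing constant = 0.47880; the posterior for Box 4 is its product over the sum, 0.2545/0.47880 = 0.532.

Posterior probability ≈ 0.532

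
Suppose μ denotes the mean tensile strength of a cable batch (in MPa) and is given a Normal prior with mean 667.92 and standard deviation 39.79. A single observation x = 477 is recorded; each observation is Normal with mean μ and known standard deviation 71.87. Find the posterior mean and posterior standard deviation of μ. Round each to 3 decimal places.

Posterior mean ≈ 623.129; posterior SD ≈ 34.811

Prior precision 1/τ₀² = 1/39.79² = 0.00063161; data precision n/σ² = 1/71.87² = 0.00019360.
Posterior precision = 0.00063161 + 0.00019360 = 0.00082521, giving posterior SD = 1/√0.00082521 = 34.811.
Posterior mean = (0.00063161·667.92 + 0.00019360·477) / 0.00082521 = 623.129.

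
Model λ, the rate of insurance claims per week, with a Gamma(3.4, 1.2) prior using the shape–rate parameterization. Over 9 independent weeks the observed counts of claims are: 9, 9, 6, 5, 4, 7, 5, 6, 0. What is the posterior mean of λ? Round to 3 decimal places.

Posterior mean ≈ 5.333

Total count ∑xᵢ = 51 over n = 9 weeks.
Gamma is conjugate to the Poisson likelihood: posterior is Gamma(shape = 3.4+51 = 54.4, rate = 1.2+9 = 10.2).
Posterior mean = shape/rate = 54.4/10.2 = 5.333.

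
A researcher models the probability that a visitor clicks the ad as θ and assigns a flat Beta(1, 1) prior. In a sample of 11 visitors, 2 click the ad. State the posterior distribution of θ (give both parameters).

Posterior: Beta(3, 10)

Observing 2 successes and 9 failures updates Beta(1, 1) by adding the success and failure counts to the two shape parameters: α = 1+2 = 3, β = 1+9 = 10.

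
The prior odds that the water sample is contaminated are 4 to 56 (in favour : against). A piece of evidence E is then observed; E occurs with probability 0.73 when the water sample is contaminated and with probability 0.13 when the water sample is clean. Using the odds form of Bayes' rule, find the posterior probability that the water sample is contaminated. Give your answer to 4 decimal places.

Prior odds = 4/56 = 0.071429.
Likelihood ratio for E = 0.73/0.13 = 5.6154.
Posterior odds = prior odds × LR = 0.40110.
Posterior probability = odds/(1+odds) = 0.40110/1.4011 = 0.2863.

Posterior probability ≈ 0.2863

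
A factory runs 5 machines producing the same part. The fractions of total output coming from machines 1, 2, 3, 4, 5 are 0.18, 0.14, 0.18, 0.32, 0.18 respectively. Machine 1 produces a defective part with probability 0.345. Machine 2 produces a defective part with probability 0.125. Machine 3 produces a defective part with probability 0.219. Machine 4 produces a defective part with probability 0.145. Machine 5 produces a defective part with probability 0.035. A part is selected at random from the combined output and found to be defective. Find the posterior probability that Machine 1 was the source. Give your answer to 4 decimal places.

Tabulate prior·likelihood by source: [1] prior 0.18, lik 0.345, product 0.06210; [2] prior 0.14, lik 0.125, product 0.01750; [3] prior 0.18, lik 0.219, product 0.03942; [4] prior 0.32, lik 0.145, product 0.04640; [5] prior 0.18, lik 0.035, product 0.006300.
Normalizing constant = 0.17172; the posterior for Machine 1 is its product over the sum, 0.06210/0.17172 = 0.3616.

Posterior probability ≈ 0.3616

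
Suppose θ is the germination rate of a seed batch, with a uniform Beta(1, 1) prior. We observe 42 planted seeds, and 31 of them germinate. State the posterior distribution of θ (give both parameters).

Posterior: Beta(32, 12)

Observing 31 successes and 11 failures updates Beta(1, 1) by adding the success and failure counts to the two shape parameters: α = 1+31 = 32, β = 1+11 = 12.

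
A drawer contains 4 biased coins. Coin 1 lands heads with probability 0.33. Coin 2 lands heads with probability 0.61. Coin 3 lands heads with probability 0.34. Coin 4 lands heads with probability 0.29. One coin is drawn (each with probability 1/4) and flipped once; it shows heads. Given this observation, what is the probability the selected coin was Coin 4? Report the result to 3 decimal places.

Tabulate prior·likelihood by source: [1] prior 0.25, lik 0.33, product 0.08250; [2] prior 0.25, lik 0.61, product 0.1525; [3] prior 0.25, lik 0.34, product 0.08500; [4] prior 0.25, lik 0.29, product 0.07250.
Normalizing constant = 0.39250; the posterior for Coin 4 is its product over the sum, 0.07250/0.39250 = 0.185.

Posterior probability ≈ 0.185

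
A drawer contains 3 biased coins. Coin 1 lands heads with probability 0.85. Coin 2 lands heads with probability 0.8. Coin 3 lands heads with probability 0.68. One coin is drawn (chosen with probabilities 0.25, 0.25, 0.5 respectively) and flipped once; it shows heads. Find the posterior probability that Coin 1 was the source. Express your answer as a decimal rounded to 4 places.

Posterior probability ≈ 0.2824

Tabulate prior·likelihood by source: [1] prior 0.25, lik 0.85, product 0.2125; [2] prior 0.25, lik 0.8, product 0.2000; [3] prior 0.5, lik 0.68, product 0.3400.
Normalizing constant = 0.75250; the posterior for Coin 1 is its product over the sum, 0.2125/0.75250 = 0.2824.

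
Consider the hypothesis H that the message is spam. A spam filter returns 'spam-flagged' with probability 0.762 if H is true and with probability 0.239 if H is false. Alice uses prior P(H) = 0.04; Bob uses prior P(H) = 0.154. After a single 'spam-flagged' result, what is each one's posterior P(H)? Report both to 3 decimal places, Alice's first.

Alice: 0.117; Bob: 0.367

P('+'|H) = 0.762, P('+'|¬H) = 0.239.
Alice: numerator 0.762·0.04 = 0.030480; evidence = 0.030480+0.239·0.96 = 0.25992; posterior = 0.117.
Bob: numerator 0.762·0.154 = 0.11735; evidence = 0.11735+0.239·0.846 = 0.31954; posterior = 0.367.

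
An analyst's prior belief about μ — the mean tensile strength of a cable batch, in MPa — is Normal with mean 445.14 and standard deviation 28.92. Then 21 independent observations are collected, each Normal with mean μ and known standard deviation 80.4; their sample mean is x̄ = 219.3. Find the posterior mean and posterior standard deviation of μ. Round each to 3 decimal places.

Posterior mean ≈ 280.057; posterior SD ≈ 15.000

With known σ, the Normal prior is conjugate. Weight on the data is w = (n/σ²)/(n/σ² + 1/τ₀²) = 0.00324868/(0.00324868+0.00119565) = 0.73097.
Posterior mean = w·x̄ + (1−w)·μ₀ = 0.73097·219.3 + 0.26903·445.14 = 280.057. Posterior variance = 1/(0.00324868+0.00119565) = 225.006, so SD = 15.000.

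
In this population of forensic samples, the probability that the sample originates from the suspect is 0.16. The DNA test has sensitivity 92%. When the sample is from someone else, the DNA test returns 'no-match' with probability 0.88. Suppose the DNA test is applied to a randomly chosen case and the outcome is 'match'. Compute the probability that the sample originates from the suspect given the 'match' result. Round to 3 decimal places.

Write H for 'the sample originates from the suspect'. Prior odds H:¬H = 0.16/0.84 = 0.19048. For the 'match' outcome, the likelihood ratio is 0.92/0.12 = 7.6667.
Posterior odds = 0.19048 × 7.6667 = 1.4603, so P(H|E) = 1.4603/(1+1.4603) = 0.594.

P(H | E) ≈ 0.594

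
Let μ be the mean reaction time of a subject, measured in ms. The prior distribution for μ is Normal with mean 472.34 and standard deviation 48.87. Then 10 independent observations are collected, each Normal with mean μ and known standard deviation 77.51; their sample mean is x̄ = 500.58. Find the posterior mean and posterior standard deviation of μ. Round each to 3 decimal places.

Posterior mean ≈ 494.904; posterior SD ≈ 21.910

With known σ, the Normal prior is conjugate. Weight on the data is w = (n/σ²)/(n/σ² + 1/τ₀²) = 0.00166450/(0.00166450+0.00041871) = 0.79901.
Posterior mean = w·x̄ + (1−w)·μ₀ = 0.79901·500.58 + 0.20099·472.34 = 494.904. Posterior variance = 1/(0.00166450+0.00041871) = 480.027, so SD = 21.910.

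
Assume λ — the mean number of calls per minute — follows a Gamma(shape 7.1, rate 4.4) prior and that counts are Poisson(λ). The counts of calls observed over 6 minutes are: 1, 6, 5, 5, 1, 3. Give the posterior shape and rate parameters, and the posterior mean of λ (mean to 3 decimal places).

Total count ∑xᵢ = 21 over n = 6 minutes.
Gamma is conjugate to the Poisson likelihood: posterior is Gamma(shape = 7.1+21 = 28.1, rate = 4.4+6 = 10.4).
E[λ | data] = 28.1/10.4 = 2.702.

Posterior: Gamma(shape=28.1, rate=10.4); mean ≈ 2.702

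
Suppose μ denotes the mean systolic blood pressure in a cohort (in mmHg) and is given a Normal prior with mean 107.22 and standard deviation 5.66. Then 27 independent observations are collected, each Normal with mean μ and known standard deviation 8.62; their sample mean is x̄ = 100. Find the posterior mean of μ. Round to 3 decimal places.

Posterior mean ≈ 100.571

Prior precision 1/τ₀² = 1/5.66² = 0.0312153; data precision n/σ² = 27/8.62² = 0.363370.
Posterior precision = 0.0312153 + 0.363370 = 0.394585.
Posterior mean = (0.0312153·107.22 + 0.363370·100) / 0.394585 = 100.571.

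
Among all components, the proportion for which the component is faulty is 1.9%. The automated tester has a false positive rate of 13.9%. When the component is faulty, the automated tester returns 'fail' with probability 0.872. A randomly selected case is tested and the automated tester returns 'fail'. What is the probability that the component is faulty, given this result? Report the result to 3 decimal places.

P(H | E) ≈ 0.108

Write H for 'the component is faulty'. Prior odds H:¬H = 0.019/0.981 = 0.019368. For the 'fail' outcome, the likelihood ratio is 0.872/0.139 = 6.2734.
Posterior odds = 0.019368 × 6.2734 = 0.12150, so P(H|E) = 0.12150/(1+0.12150) = 0.108.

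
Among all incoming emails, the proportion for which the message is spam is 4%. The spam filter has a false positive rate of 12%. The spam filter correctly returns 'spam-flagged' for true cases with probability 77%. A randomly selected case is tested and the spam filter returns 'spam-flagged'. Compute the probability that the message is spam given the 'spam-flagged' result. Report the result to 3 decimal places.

P(H | E) ≈ 0.211

Write H for 'the message is spam'. Prior odds H:¬H = 0.04/0.96 = 0.041667. For the 'spam-flagged' outcome, the likelihood ratio is 0.77/0.12 = 6.4167.
Posterior odds = 0.041667 × 6.4167 = 0.26736, so P(H|E) = 0.26736/(1+0.26736) = 0.211.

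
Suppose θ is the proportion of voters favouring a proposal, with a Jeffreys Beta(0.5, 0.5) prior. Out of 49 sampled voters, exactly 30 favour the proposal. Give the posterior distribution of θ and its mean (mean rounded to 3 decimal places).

Observing 30 successes and 19 failures updates Beta(0.5, 0.5) by adding the success and failure counts to the two shape parameters: α = 0.5+30 = 30.5, β = 0.5+19 = 19.5.
E[θ | data] = 30.5/(30.5+19.5) = 0.610.

Posterior: Beta(30.5, 19.5); mean ≈ 0.610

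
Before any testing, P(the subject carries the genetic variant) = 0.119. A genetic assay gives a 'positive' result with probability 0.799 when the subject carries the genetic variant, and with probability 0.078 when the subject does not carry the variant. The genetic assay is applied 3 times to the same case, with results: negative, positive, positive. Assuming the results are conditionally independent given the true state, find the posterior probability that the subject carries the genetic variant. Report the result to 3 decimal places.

Posterior P(H) ≈ 0.755

Let H be the event that the subject carries the genetic variant; start with P(H) = 0.119. P('positive'|H) = 0.799, P('positive'|¬H) = 0.078.
Update on result 1 ('negative'): P(H) ← 0.201·0.1190 / (0.201·0.1190 + 0.922·0.8810) = 0.023919/0.83620 = 0.0286.
Update on result 2 ('positive'): P(H) ← 0.799·0.0286 / (0.799·0.0286 + 0.078·0.9714) = 0.022855/0.098624 = 0.2317.
Update on result 3 ('positive'): P(H) ← 0.799·0.2317 / (0.799·0.2317 + 0.078·0.7683) = 0.18516/0.24508 = 0.7555.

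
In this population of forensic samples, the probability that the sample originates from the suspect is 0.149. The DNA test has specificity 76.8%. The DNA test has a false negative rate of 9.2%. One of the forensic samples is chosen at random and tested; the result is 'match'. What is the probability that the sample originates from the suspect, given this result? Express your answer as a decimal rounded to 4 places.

P(H | E) ≈ 0.4066

Write H for 'the sample originates from the suspect'. Prior odds H:¬H = 0.149/0.851 = 0.17509. For the 'match' outcome, the likelihood ratio is 0.908/0.232 = 3.9138.
Posterior odds = 0.17509 × 3.9138 = 0.68526, so P(H|E) = 0.68526/(1+0.68526) = 0.4066.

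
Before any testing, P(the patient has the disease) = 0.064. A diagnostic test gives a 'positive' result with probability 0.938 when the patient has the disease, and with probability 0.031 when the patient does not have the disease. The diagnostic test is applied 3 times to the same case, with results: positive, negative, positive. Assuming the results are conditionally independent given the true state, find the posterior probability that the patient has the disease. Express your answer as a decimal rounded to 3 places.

Posterior P(H) ≈ 0.800

Let H be the event that the patient has the disease; start with P(H) = 0.064. P('positive'|H) = 0.938, P('positive'|¬H) = 0.031.
Update on result 1 ('positive'): P(H) ← 0.938·0.0640 / (0.938·0.0640 + 0.031·0.9360) = 0.060032/0.089048 = 0.6742.
Update on result 2 ('negative'): P(H) ← 0.062·0.6742 / (0.062·0.6742 + 0.969·0.3258) = 0.041798/0.35754 = 0.1169.
Update on result 3 ('positive'): P(H) ← 0.938·0.1169 / (0.938·0.1169 + 0.031·0.8831) = 0.10965/0.13703 = 0.8002.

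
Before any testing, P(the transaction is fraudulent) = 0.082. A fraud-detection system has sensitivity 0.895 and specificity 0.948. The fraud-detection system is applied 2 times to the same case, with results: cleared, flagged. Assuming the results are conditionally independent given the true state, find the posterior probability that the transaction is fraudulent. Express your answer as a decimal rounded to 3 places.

Posterior P(H) ≈ 0.146

Let H be the event that the transaction is fraudulent; start with P(H) = 0.082. P('flagged'|H) = 0.895, P('flagged'|¬H) = 0.052.
Update on result 1 ('cleared'): P(H) ← 0.105·0.0820 / (0.105·0.0820 + 0.948·0.9180) = 0.0086100/0.87887 = 0.0098.
Update on result 2 ('flagged'): P(H) ← 0.895·0.0098 / (0.895·0.0098 + 0.052·0.9902) = 0.0087680/0.060259 = 0.1455.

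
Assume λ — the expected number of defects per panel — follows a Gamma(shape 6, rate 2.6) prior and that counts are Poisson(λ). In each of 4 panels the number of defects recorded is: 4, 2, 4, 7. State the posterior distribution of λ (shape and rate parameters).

Posterior: Gamma(shape=23, rate=6.6)

Total count ∑xᵢ = 17 over n = 4 panels.
Gamma is conjugate to the Poisson likelihood: posterior is Gamma(shape = 6+17 = 23, rate = 2.6+4 = 6.6).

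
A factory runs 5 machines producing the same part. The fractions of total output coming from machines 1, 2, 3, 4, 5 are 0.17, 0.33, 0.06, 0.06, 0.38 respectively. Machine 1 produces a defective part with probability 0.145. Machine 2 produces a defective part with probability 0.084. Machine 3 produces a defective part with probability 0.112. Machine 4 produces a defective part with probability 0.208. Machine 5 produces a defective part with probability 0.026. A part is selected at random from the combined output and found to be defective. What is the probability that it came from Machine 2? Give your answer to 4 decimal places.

Tabulate prior·likelihood by source: [1] prior 0.17, lik 0.145, product 0.02465; [2] prior 0.33, lik 0.084, product 0.02772; [3] prior 0.06, lik 0.112, product 0.006720; [4] prior 0.06, lik 0.208, product 0.01248; [5] prior 0.38, lik 0.026, product 0.009880.
Normalizing constant = 0.081450; the posterior for Machine 2 is its product over the sum, 0.02772/0.081450 = 0.3403.

Posterior probability ≈ 0.3403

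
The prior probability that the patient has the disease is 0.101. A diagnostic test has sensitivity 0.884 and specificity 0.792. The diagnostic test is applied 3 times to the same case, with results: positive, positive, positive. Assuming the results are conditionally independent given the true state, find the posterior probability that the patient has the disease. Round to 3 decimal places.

With H the event that the patient has the disease, the joint likelihood of the observed sequence is P(data|H) = 0.884·0.884·0.884 = 0.69081 and P(data|¬H) = 0.208·0.208·0.208 = 0.0089989.
Bayes: P(H|data) = 0.101·0.69081 / (0.101·0.69081 + 0.899·0.0089989) = 0.069772/0.077862 = 0.8961.

Posterior P(H) ≈ 0.896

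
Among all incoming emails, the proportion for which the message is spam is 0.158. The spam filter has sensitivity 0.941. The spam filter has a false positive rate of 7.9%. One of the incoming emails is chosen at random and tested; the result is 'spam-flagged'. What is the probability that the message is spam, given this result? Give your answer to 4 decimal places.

P(H | E) ≈ 0.6909

Write H for 'the message is spam'. Prior odds H:¬H = 0.158/0.842 = 0.18765. For the 'spam-flagged' outcome, the likelihood ratio is 0.941/0.079 = 11.911.
Posterior odds = 0.18765 × 11.911 = 2.2352, so P(H|E) = 2.2352/(1+2.2352) = 0.6909.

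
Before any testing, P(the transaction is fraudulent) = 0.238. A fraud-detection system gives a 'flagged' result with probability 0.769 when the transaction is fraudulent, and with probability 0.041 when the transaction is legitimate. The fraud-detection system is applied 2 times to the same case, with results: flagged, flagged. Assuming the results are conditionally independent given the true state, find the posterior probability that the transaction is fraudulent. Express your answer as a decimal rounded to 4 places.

Posterior P(H) ≈ 0.9910

Let H be the event that the transaction is fraudulent; start with P(H) = 0.238. P('flagged'|H) = 0.769, P('flagged'|¬H) = 0.041.
Update on result 1 ('flagged'): P(H) ← 0.769·0.2380 / (0.769·0.2380 + 0.041·0.7620) = 0.18302/0.21426 = 0.8542.
Update on result 2 ('flagged'): P(H) ← 0.769·0.8542 / (0.769·0.8542 + 0.041·0.1458) = 0.65687/0.66285 = 0.9910.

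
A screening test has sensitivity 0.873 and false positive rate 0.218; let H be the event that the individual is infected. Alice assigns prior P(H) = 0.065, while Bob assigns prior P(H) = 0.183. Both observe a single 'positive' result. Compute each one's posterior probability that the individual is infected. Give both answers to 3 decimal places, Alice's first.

Alice: 0.218; Bob: 0.473

P('+'|H) = 0.873, P('+'|¬H) = 0.218.
Alice: numerator 0.873·0.065 = 0.056745; evidence = 0.056745+0.218·0.935 = 0.26058; posterior = 0.218.
Bob: numerator 0.873·0.183 = 0.15976; evidence = 0.15976+0.218·0.817 = 0.33786; posterior = 0.473.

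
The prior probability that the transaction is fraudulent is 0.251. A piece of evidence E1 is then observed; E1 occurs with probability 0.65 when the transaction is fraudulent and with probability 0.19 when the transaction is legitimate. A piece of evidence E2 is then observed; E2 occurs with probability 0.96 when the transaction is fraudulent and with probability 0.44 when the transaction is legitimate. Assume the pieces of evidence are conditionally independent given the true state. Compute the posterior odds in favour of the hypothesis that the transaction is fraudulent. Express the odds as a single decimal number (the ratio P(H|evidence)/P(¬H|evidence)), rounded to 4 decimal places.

Posterior odds ≈ 2.5013

Prior odds = 0.251/(1−0.251) = 0.33511. In log-odds, ln(0.33511) = -1.0933.
Add log likelihood ratios: ln(3.4211) + ln(2.1818) = 2.0101.
Posterior log-odds = 0.91682, so posterior odds = exp(0.91682) = 2.5013.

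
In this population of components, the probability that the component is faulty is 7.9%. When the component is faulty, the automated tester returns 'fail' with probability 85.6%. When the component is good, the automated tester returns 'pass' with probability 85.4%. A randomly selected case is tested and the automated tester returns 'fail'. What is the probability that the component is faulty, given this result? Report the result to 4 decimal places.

P(H | E) ≈ 0.3346

Write H for 'the component is faulty'. Prior odds H:¬H = 0.079/0.921 = 0.085776. For the 'fail' outcome, the likelihood ratio is 0.856/0.146 = 5.8630.
Posterior odds = 0.085776 × 5.8630 = 0.50291, so P(H|E) = 0.50291/(1+0.50291) = 0.3346.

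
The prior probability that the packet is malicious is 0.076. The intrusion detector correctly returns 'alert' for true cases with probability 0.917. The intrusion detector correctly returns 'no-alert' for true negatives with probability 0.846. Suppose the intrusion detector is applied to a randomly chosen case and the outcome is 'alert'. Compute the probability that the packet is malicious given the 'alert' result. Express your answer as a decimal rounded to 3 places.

P(H | E) ≈ 0.329

Write H for 'the packet is malicious'. Prior odds H:¬H = 0.076/0.924 = 0.082251. For the 'alert' outcome, the likelihood ratio is 0.917/0.154 = 5.9545.
Posterior odds = 0.082251 × 5.9545 = 0.48977, so P(H|E) = 0.48977/(1+0.48977) = 0.329.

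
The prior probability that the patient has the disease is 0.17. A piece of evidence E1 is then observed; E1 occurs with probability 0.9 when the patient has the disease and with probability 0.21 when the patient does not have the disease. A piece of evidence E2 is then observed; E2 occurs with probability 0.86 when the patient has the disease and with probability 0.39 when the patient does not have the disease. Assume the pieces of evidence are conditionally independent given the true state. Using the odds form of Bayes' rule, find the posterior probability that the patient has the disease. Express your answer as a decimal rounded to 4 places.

Posterior probability ≈ 0.6594

Prior odds = 0.17/(1−0.17) = 0.20482.
Likelihood ratio for E1 = 0.9/0.21 = 4.2857.
Likelihood ratio for E2 = 0.86/0.39 = 2.2051.
Posterior odds = prior odds × LR₁ × LR₂ = 1.9357.
Posterior probability = odds/(1+odds) = 1.9357/2.9357 = 0.6594.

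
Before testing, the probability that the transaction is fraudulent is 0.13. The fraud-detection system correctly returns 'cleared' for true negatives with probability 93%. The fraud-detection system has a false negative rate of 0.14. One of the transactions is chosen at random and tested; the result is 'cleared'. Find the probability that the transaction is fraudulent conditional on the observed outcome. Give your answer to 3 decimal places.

P(H | E) ≈ 0.022

Write H for 'the transaction is fraudulent'. Prior odds H:¬H = 0.13/0.87 = 0.14943. For the 'cleared' outcome, the likelihood ratio is 0.14/0.93 = 0.15054.
Posterior odds = 0.14943 × 0.15054 = 0.022494, so P(H|E) = 0.022494/(1+0.022494) = 0.022.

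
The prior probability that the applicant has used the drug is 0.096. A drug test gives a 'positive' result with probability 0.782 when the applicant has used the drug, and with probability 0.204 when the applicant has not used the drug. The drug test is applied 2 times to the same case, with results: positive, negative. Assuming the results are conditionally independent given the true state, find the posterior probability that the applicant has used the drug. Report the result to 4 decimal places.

Posterior P(H) ≈ 0.1003

With H the event that the applicant has used the drug, the joint likelihood of the observed sequence is P(data|H) = 0.782·0.218 = 0.17048 and P(data|¬H) = 0.204·0.796 = 0.16238.
Bayes: P(H|data) = 0.096·0.17048 / (0.096·0.17048 + 0.904·0.16238) = 0.016366/0.16316 = 0.1003.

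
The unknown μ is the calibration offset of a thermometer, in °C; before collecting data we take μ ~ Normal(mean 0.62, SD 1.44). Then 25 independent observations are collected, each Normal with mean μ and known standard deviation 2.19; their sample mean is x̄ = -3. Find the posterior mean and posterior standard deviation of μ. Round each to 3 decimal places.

Posterior mean ≈ -2.693; posterior SD ≈ 0.419

With known σ, the Normal prior is conjugate. Weight on the data is w = (n/σ²)/(n/σ² + 1/τ₀²) = 5.21257/(5.21257+0.482253) = 0.91532.
Posterior mean = w·x̄ + (1−w)·μ₀ = 0.91532·-3 + 0.084683·0.62 = -2.693. Posterior variance = 1/(5.21257+0.482253) = 0.175598, so SD = 0.419.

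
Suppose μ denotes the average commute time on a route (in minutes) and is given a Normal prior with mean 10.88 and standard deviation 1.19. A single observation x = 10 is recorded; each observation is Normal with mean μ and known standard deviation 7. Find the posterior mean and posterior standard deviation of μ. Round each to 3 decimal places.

With known σ, the Normal prior is conjugate. Weight on the data is w = (n/σ²)/(n/σ² + 1/τ₀²) = 0.0204082/(0.0204082+0.706165) = 0.028088.
Posterior mean = w·x̄ + (1−w)·μ₀ = 0.028088·10 + 0.97191·10.88 = 10.855. Posterior variance = 1/(0.0204082+0.706165) = 1.37632, so SD = 1.173.

Posterior mean ≈ 10.855; posterior SD ≈ 1.173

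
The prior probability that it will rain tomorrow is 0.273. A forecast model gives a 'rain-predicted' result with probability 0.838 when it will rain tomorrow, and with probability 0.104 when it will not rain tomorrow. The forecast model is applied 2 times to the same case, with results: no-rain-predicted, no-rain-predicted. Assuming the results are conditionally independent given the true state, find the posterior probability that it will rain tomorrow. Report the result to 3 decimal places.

Posterior P(H) ≈ 0.012

Let H be the event that it will rain tomorrow; start with P(H) = 0.273. P('rain-predicted'|H) = 0.838, P('rain-predicted'|¬H) = 0.104.
Update on result 1 ('no-rain-predicted'): P(H) ← 0.162·0.2730 / (0.162·0.2730 + 0.896·0.7270) = 0.044226/0.69562 = 0.0636.
Update on result 2 ('no-rain-predicted'): P(H) ← 0.162·0.0636 / (0.162·0.0636 + 0.896·0.9364) = 0.010300/0.84933 = 0.0121.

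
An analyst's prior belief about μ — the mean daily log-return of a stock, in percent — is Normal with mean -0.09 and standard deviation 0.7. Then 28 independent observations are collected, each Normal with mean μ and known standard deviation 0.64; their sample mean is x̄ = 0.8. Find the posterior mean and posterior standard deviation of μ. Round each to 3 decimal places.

Prior precision 1/τ₀² = 1/0.7² = 2.04082; data precision n/σ² = 28/0.64² = 68.3594.
Posterior precision = 2.04082 + 68.3594 = 70.4002, giving posterior SD = 1/√70.4002 = 0.119.
Posterior mean = (2.04082·-0.09 + 68.3594·0.8) / 70.4002 = 0.774.

Posterior mean ≈ 0.774; posterior SD ≈ 0.119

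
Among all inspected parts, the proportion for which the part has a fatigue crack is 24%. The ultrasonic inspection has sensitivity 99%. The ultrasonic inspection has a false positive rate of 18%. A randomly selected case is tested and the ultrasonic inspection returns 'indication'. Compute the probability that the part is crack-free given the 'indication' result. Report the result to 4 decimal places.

P(¬H | E) ≈ 0.3654

Let H be the event that the part has a fatigue crack. P(H) = 0.24, so P(¬H) = 0.76. With E the 'indication' result, P(E|H) = 0.99 and P(E|¬H) = 0.18.
P(E) = 0.99·0.24 + 0.18·0.76 = 0.23760 + 0.13680 = 0.37440.
By Bayes' theorem, P(H|E) = 0.23760 / 0.37440 = 0.6346. Hence P(¬H|E) = 1 − 0.6346 = 0.3654.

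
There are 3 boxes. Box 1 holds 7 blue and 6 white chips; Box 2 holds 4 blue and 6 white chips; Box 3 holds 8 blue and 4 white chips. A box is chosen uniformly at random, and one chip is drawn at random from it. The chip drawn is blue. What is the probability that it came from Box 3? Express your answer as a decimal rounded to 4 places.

Posterior probability ≈ 0.4153

P(blue|Box 1) = 0.5385; P(blue|Box 2) = 0.4; P(blue|Box 3) = 0.6667.
Prior × likelihood for each source: 0.333333·0.5385=0.1795, 0.333333·0.4=0.1333, 0.333333·0.6667=0.2222. Summing gives P(blue) = 0.53504.
P(Box 3 | blue) = 0.2222 / 0.53504 = 0.4153.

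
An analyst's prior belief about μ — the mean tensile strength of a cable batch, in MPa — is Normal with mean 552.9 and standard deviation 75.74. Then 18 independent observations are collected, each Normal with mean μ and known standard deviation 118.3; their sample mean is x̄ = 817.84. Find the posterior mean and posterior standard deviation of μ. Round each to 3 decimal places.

Prior precision 1/τ₀² = 1/75.74² = 0.00017432; data precision n/σ² = 18/118.3² = 0.00128618.
Posterior precision = 0.00017432 + 0.00128618 = 0.00146050, giving posterior SD = 1/√0.00146050 = 26.167.
Posterior mean = (0.00017432·552.9 + 0.00128618·817.84) / 0.00146050 = 786.218.

Posterior mean ≈ 786.218; posterior SD ≈ 26.167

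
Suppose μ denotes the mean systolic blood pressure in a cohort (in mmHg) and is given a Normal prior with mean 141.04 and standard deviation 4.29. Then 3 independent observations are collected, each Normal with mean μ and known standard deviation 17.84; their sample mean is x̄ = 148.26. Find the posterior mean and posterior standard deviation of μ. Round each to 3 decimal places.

Posterior mean ≈ 142.107; posterior SD ≈ 3.960

Prior precision 1/τ₀² = 1/4.29² = 0.0543357; data precision n/σ² = 3/17.84² = 0.00942609.
Posterior precision = 0.0543357 + 0.00942609 = 0.0637618, giving posterior SD = 1/√0.0637618 = 3.960.
Posterior mean = (0.0543357·141.04 + 0.00942609·148.26) / 0.0637618 = 142.107.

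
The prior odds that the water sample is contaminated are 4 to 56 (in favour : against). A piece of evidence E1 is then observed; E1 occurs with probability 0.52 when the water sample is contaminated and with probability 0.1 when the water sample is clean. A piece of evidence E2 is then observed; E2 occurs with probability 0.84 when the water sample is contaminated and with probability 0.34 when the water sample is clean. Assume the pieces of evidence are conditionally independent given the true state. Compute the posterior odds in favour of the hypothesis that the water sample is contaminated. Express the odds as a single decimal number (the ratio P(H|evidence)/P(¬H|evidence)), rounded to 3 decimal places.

Prior odds = 4/56 = 0.071429.
Likelihood ratio for E1 = 0.52/0.1 = 5.2000.
Likelihood ratio for E2 = 0.84/0.34 = 2.4706.
Posterior odds = prior odds × LR₁ × LR₂ = 0.91765.

Posterior odds ≈ 0.918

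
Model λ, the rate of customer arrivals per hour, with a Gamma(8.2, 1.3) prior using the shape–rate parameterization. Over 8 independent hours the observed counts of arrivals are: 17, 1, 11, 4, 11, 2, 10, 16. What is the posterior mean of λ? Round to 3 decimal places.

Total count ∑xᵢ = 72 over n = 8 hours.
Gamma is conjugate to the Poisson likelihood: posterior is Gamma(shape = 8.2+72 = 80.2, rate = 1.3+8 = 9.3).
E[λ | data] = 80.2/9.3 = 8.624.

Posterior mean ≈ 8.624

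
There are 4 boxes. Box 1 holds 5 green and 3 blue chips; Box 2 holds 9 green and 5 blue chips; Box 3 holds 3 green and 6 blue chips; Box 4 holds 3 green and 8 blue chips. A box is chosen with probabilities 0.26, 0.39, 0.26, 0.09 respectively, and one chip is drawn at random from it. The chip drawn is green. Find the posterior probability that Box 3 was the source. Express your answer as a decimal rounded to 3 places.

Posterior probability ≈ 0.165

P(green|Box 1) = 0.625; P(green|Box 2) = 0.6429; P(green|Box 3) = 0.3333; P(green|Box 4) = 0.2727.
Prior × likelihood for each source: 0.26·0.625=0.1625, 0.39·0.6429=0.2507, 0.26·0.3333=0.08667, 0.09·0.2727=0.02455. Summing gives P(green) = 0.52443.
P(Box 3 | green) = 0.08667 / 0.52443 = 0.165.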